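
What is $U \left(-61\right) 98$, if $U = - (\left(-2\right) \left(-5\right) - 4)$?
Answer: $35868$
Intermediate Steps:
$U = -6$ ($U = - (10 - 4) = \left(-1\right) 6 = -6$)
$U \left(-61\right) 98 = \left(-6\right) \left(-61\right) 98 = 366 \cdot 98 = 35868$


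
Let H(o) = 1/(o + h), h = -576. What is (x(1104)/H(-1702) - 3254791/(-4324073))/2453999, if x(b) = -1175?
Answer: 11574033250241/10611270817927 ≈ 1.0907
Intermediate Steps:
H(o) = 1/(-576 + o) (H(o) = 1/(o - 576) = 1/(-576 + o))
(x(1104)/H(-1702) - 3254791/(-4324073))/2453999 = (-1175/(1/(-576 - 1702)) - 3254791/(-4324073))/2453999 = (-1175/(1/(-2278)) - 3254791*(-1/4324073))*(1/2453999) = (-1175/(-1/2278) + 3254791/4324073)*(1/2453999) = (-1175*(-2278) + 3254791/4324073)*(1/2453999) = (2676650 + 3254791/4324073)*(1/2453999) = (11574033250241/4324073)*(1/2453999) = 11574033250241/10611270817927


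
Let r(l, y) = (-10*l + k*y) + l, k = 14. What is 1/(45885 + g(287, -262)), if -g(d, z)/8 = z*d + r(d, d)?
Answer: 1/635957 ≈ 1.5724e-6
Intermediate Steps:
r(l, y) = -9*l + 14*y (r(l, y) = (-10*l + 14*y) + l = -9*l + 14*y)
g(d, z) = -40*d - 8*d*z (g(d, z) = -8*(z*d + (-9*d + 14*d)) = -8*(d*z + 5*d) = -8*(5*d + d*z) = -40*d - 8*d*z)
1/(45885 + g(287, -262)) = 1/(45885 + 8*287*(-5 - 1*(-262))) = 1/(45885 + 8*287*(-5 + 262)) = 1/(45885 + 8*287*257) = 1/(45885 + 590072) = 1/635957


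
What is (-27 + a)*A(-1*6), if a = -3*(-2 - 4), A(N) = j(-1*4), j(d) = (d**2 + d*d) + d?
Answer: -252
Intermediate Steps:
j(d) = d + 2*d**2 (j(d) = (d**2 + d**2) + d = 2*d**2 + d = d + 2*d**2)
A(N) = 28 (A(N) = (-1*4)*(1 + 2*(-1*4)) = -4*(1 + 2*(-4)) = -4*(1 - 8) = -4*(-7) = 28)
a = 18 (a = -3*(-6) = 18)
(-27 + a)*A(-1*6) = (-27 + 18)*28 = -9*28 = -252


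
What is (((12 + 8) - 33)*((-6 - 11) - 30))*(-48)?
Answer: -29328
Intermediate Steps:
(((12 + 8) - 33)*((-6 - 11) - 30))*(-48) = ((20 - 33)*(-17 - 30))*(-48) = -13*(-47)*(-48) = 611*(-48) = -29328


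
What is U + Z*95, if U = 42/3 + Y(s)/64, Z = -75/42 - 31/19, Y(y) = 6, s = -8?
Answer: -69563/224 ≈ -310.55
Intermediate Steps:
Z = -909/266 (Z = -75*1/42 - 31*1/19 = -25/14 - 31/19 = -909/266 ≈ -3.4173)
U = 451/32 (U = 42/3 + 6/64 = 42*(⅓) + 6*(1/64) = 14 + 3/32 = 451/32 ≈ 14.094)
U + Z*95 = 451/32 - 909/266*95 = 451/32 - 4545/14 = -69563/224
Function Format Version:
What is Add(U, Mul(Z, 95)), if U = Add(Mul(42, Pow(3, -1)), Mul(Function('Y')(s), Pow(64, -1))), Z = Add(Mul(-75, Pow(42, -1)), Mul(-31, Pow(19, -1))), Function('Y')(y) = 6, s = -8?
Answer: Rational(-69563, 224) ≈ -310.55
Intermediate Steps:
Z = Rational(-909, 266) (Z = Add(Mul(-75, Rational(1, 42)), Mul(-31, Rational(1, 19))) = Add(Rational(-25, 14), Rational(-31, 19)) = Rational(-909, 266) ≈ -3.4173)
U = Rational(451, 32) (U = Add(Mul(42, Pow(3, -1)), Mul(6, Pow(64, -1))) = Add(Mul(42, Rational(1, 3)), Mul(6, Rational(1, 64))) = Add(14, Rational(3, 32)) = Rational(451, 32) ≈ 14.094)
Add(U, Mul(Z, 95)) = Add(Rational(451, 32), Mul(Rational(-909, 266), 95)) = Add(Rational(451, 32), Rational(-4545, 14)) = Rational(-69563, 224)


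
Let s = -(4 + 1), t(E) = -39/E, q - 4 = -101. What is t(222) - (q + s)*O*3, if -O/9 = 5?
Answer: -1018993/74 ≈ -13770.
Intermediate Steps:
q = -97 (q = 4 - 101 = -97)
O = -45 (O = -9*5 = -45)
s = -5 (s = -1*5 = -5)
t(222) - (q + s)*O*3 = -39/222 - (-97 - 5)*(-45*3) = -39*1/222 - (-102)*(-135) = -13/74 - 1*13770 = -13/74 - 13770 = -1018993/74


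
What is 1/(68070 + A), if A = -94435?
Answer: -1/26365 ≈ -3.7929e-5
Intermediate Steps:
1/(68070 + A) = 1/(68070 - 94435) = 1/(-26365) = -1/26365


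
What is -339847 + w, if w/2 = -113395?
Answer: -566637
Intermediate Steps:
w = -226790 (w = 2*(-113395) = -226790)
-339847 + w = -339847 - 226790 = -566637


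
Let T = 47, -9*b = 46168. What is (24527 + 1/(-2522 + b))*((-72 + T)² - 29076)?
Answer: -48055911888223/68866 ≈ -6.9782e+8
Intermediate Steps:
b = -46168/9 (b = -⅑*46168 = -46168/9 ≈ -5129.8)
(24527 + 1/(-2522 + b))*((-72 + T)² - 29076) = (24527 + 1/(-2522 - 46168/9))*((-72 + 47)² - 29076) = (24527 + 1/(-68866/9))*((-25)² - 29076) = (24527 - 9/68866)*(625 - 29076) = (1689076373/68866)*(-28451) = -48055911888223/68866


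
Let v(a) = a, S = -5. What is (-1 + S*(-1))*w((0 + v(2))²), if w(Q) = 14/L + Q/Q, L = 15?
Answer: 116/15 ≈ 7.7333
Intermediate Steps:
w(Q) = 29/15 (w(Q) = 14/15 + Q/Q = 14*(1/15) + 1 = 14/15 + 1 = 29/15)
(-1 + S*(-1))*w((0 + v(2))²) = (-1 - 5*(-1))*(29/15) = (-1 + 5)*(29/15) = 4*(29/15) = 116/15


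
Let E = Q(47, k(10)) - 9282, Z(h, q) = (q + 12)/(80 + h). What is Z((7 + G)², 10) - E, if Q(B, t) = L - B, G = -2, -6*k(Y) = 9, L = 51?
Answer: 974212/105 ≈ 9278.2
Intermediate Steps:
k(Y) = -3/2 (k(Y) = -⅙*9 = -3/2)
Q(B, t) = 51 - B
Z(h, q) = (12 + q)/(80 + h)
E = -9278 (E = (51 - 1*47) - 9282 = (51 - 47) - 9282 = 4 - 9282 = -9278)
Z((7 + G)², 10) - E = (12 + 10)/(80 + (7 - 2)²) - 1*(-9278) = 22/(80 + 5²) + 9278 = 22/(80 + 25) + 9278 = 22/105 + 9278 = 974212/105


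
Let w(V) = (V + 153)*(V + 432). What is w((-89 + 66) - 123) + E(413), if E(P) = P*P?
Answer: 172571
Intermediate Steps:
w(V) = (153 + V)*(432 + V)
E(P) = P²
w((-89 + 66) - 123) + E(413) = (66096 + ((-89 + 66) - 123)² + 585*((-89 + 66) - 123)) + 413² = (66096 + (-23 - 123)² + 585*(-23 - 123)) + 170569 = (66096 + (-146)² + 585*(-146)) + 170569 = (66096 + 21316 - 85410) + 170569 = 2002 + 170569 = 172571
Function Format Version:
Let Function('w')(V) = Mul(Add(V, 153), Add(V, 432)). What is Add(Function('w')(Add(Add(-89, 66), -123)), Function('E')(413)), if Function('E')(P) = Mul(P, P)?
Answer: 172571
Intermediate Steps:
Function('w')(V) = Mul(Add(153, V), Add(432, V))
Function('E')(P) = Pow(P, 2)
Add(Function('w')(Add(Add(-89, 66), -123)), Function('E')(413)) = Add(Add(66096, Pow(Add(Add(-89, 66), -123), 2), Mul(585, Add(Add(-89, 66), -123))), Pow(413, 2)) = Add(Add(66096, Pow(Add(-23, -123), 2), Mul(585, Add(-23, -123))), 170569) = Add(Add(66096, Pow(-146, 2), Mul(585, -146)), 170569) = Add(Add(66096, 21316, -85410), 170569) = Add(2002, 170569) = 172571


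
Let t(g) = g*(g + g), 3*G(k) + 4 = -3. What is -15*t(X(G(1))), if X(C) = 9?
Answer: -2430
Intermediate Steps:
G(k) = -7/3 (G(k) = -4/3 + (⅓)*(-3) = -4/3 - 1 = -7/3)
t(g) = 2*g² (t(g) = g*(2*g) = 2*g²)
-15*t(X(G(1))) = -30*9² = -30*81 = -15*162 = -2430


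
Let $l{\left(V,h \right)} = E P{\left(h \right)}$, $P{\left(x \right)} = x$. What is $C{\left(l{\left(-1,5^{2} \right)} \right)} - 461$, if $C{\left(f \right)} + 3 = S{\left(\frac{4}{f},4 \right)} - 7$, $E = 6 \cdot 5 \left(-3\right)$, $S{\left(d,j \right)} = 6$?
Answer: $-465$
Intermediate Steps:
$E = -90$ ($E = 30 \left(-3\right) = -90$)
$l{\left(V,h \right)} = - 90 h$
$C{\left(f \right)} = -4$ ($C{\left(f \right)} = -3 + \left(6 - 7\right) = -3 - 1 = -4$)
$C{\left(l{\left(-1,5^{2} \right)} \right)} - 461 = -4 - 461 = -465$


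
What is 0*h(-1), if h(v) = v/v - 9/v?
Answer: 0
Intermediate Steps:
h(v) = 1 - 9/v
0*h(-1) = 0*((-9 - 1)/(-1)) = 0*(-1*(-10)) = 0*10 = 0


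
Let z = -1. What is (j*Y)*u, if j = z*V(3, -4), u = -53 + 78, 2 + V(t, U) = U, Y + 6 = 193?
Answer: 28050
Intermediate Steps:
Y = 187 (Y = -6 + 193 = 187)
V(t, U) = -2 + U
u = 25
j = 6 (j = -(-2 - 4) = -1*(-6) = 6)
(j*Y)*u = (6*187)*25 = 1122*25 = 28050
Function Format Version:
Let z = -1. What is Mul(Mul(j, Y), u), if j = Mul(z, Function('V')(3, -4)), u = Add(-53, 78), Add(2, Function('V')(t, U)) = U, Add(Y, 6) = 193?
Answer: 28050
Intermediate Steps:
Y = 187 (Y = Add(-6, 193) = 187)
Function('V')(t, U) = Add(-2, U)
u = 25
j = 6 (j = Mul(-1, Add(-2, -4)) = Mul(-1, -6) = 6)
Mul(Mul(j, Y), u) = Mul(Mul(6, 187), 25) = Mul(1122, 25) = 28050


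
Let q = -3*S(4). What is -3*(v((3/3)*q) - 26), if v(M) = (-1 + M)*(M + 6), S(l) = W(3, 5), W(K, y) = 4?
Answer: -156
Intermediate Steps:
S(l) = 4
q = -12 (q = -3*4 = -12)
v(M) = (-1 + M)*(6 + M)
-3*(v((3/3)*q) - 26) = -3*((-6 + ((3/3)*(-12))² + 5*((3/3)*(-12))) - 26) = -3*((-6 + (((⅓)*3)*(-12))² + 5*(((⅓)*3)*(-12))) - 26) = -3*((-6 + (1*(-12))² + 5*(1*(-12))) - 26) = -3*((-6 + (-12)² + 5*(-12)) - 26) = -3*((-6 + 144 - 60) - 26) = -3*(78 - 26) = -3*52 = -156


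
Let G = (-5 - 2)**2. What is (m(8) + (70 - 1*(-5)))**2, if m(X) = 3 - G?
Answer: 841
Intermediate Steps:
G = 49 (G = (-7)**2 = 49)
m(X) = -46 (m(X) = 3 - 1*49 = 3 - 49 = -46)
(m(8) + (70 - 1*(-5)))**2 = (-46 + (70 - 1*(-5)))**2 = (-46 + (70 + 5))**2 = (-46 + 75)**2 = 29**2 = 841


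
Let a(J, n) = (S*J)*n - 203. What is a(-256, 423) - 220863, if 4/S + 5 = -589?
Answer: -7271114/33 ≈ -2.2034e+5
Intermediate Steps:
S = -2/297 (S = 4/(-5 - 589) = 4/(-594) = 4*(-1/594) = -2/297 ≈ -0.0067340)
a(J, n) = -203 - 2*J*n/297 (a(J, n) = (-2*J/297)*n - 203 = -2*J*n/297 - 203 = -203 - 2*J*n/297)
a(-256, 423) - 220863 = (-203 - 2/297*(-256)*423) - 220863 = (-203 + 24064/33) - 220863 = 17365/33 - 220863 = -7271114/33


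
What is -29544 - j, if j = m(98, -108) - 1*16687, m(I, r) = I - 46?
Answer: -12909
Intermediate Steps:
m(I, r) = -46 + I
j = -16635 (j = (-46 + 98) - 1*16687 = 52 - 16687 = -16635)
-29544 - j = -29544 - 1*(-16635) = -29544 + 16635 = -12909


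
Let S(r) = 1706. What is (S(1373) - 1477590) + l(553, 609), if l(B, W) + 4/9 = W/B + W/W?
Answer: -1049352346/711 ≈ -1.4759e+6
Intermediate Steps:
l(B, W) = 5/9 + W/B (l(B, W) = -4/9 + (W/B + W/W) = -4/9 + (W/B + 1) = -4/9 + (1 + W/B) = 5/9 + W/B)
(S(1373) - 1477590) + l(553, 609) = (1706 - 1477590) + (5/9 + 609/553) = -1475884 + (5/9 + 609*(1/553)) = -1475884 + (5/9 + 87/79) = -1475884 + 1178/711 = -1049352346/711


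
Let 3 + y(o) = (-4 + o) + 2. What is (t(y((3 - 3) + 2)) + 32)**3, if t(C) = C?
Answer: 24389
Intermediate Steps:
y(o) = -5 + o (y(o) = -3 + ((-4 + o) + 2) = -3 + (-2 + o) = -5 + o)
(t(y((3 - 3) + 2)) + 32)**3 = ((-5 + ((3 - 3) + 2)) + 32)**3 = ((-5 + (0 + 2)) + 32)**3 = ((-5 + 2) + 32)**3 = (-3 + 32)**3 = 29**3 = 24389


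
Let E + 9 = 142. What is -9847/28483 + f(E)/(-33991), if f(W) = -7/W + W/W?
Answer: -6359990857/18395147407 ≈ -0.34574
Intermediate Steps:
E = 133 (E = -9 + 142 = 133)
f(W) = 1 - 7/W (f(W) = -7/W + 1 = 1 - 7/W)
-9847/28483 + f(E)/(-33991) = -9847/28483 + ((-7 + 133)/133)/(-33991) = -9847*1/28483 + ((1/133)*126)*(-1/33991) = -9847/28483 + (18/19)*(-1/33991) = -9847/28483 - 18/645829 = -6359990857/18395147407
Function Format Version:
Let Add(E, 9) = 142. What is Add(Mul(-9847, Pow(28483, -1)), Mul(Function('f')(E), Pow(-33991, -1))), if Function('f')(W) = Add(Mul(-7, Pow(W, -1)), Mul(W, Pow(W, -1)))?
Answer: Rational(-6359990857, 18395147407) ≈ -0.34574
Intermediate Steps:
E = 133 (E = Add(-9, 142) = 133)
Function('f')(W) = Add(1, Mul(-7, Pow(W, -1))) (Function('f')(W) = Add(Mul(-7, Pow(W, -1)), 1) = Add(1, Mul(-7, Pow(W, -1))))
Add(Mul(-9847, Pow(28483, -1)), Mul(Function('f')(E), Pow(-33991, -1))) = Add(Mul(-9847, Pow(28483, -1)), Mul(Mul(Pow(133, -1), Add(-7, 133)), Pow(-33991, -1))) = Add(Mul(-9847, Rational(1, 28483)), Mul(Mul(Rational(1, 133), 126), Rational(-1, 33991))) = Add(Rational(-9847, 28483), Mul(Rational(18, 19), Rational(-1, 33991))) = Add(Rational(-9847, 28483), Rational(-18, 645829)) = Rational(-6359990857, 18395147407)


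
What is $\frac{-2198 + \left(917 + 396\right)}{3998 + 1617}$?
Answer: $- \frac{177}{1123} \approx -0.15761$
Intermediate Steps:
$\frac{-2198 + \left(917 + 396\right)}{3998 + 1617} = \frac{-2198 + 1313}{5615} = \left(-885\right) \frac{1}{5615} = - \frac{177}{1123}$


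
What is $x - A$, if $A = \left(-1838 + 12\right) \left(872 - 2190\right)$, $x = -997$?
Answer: $-2407665$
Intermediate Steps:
$A = 2406668$ ($A = \left(-1826\right) \left(-1318\right) = 2406668$)
$x - A = -997 - 2406668 = -2407665$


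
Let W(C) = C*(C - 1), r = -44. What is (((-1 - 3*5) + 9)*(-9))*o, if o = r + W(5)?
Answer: -1512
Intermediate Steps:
W(C) = C*(-1 + C)
o = -24 (o = -44 + 5*(-1 + 5) = -44 + 5*4 = -44 + 20 = -24)
(((-1 - 3*5) + 9)*(-9))*o = (((-1 - 3*5) + 9)*(-9))*(-24) = (((-1 - 15) + 9)*(-9))*(-24) = ((-16 + 9)*(-9))*(-24) = -7*(-9)*(-24) = 63*(-24) = -1512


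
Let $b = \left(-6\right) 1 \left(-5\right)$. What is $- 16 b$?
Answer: $-480$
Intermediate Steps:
$b = 30$ ($b = \left(-6\right) \left(-5\right) = 30$)
$- 16 b = \left(-16\right) 30 = -480$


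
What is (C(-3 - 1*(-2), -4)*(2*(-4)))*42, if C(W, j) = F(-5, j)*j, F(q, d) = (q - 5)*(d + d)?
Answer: 107520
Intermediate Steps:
F(q, d) = 2*d*(-5 + q) (F(q, d) = (-5 + q)*(2*d) = 2*d*(-5 + q))
C(W, j) = -20*j² (C(W, j) = (2*j*(-5 - 5))*j = (2*j*(-10))*j = (-20*j)*j = -20*j²)
(C(-3 - 1*(-2), -4)*(2*(-4)))*42 = ((-20*(-4)²)*(2*(-4)))*42 = (-20*16*(-8))*42 = -320*(-8)*42 = 2560*42 = 107520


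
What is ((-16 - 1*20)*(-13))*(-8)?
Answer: -3744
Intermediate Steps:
((-16 - 1*20)*(-13))*(-8) = ((-16 - 20)*(-13))*(-8) = -36*(-13)*(-8) = 468*(-8) = -3744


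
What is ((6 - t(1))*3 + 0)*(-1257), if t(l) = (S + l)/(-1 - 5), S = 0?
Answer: -46509/2 ≈ -23255.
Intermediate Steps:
t(l) = -l/6 (t(l) = (0 + l)/(-1 - 5) = l/(-6) = l*(-1/6) = -l/6)
((6 - t(1))*3 + 0)*(-1257) = ((6 - (-1)/6)*3 + 0)*(-1257) = ((6 - 1*(-1/6))*3 + 0)*(-1257) = ((6 + 1/6)*3 + 0)*(-1257) = ((37/6)*3 + 0)*(-1257) = (37/2 + 0)*(-1257) = (37/2)*(-1257) = -46509/2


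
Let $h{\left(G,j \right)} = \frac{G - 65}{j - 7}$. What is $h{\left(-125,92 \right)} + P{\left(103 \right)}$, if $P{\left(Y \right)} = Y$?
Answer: $\frac{1713}{17} \approx 100.76$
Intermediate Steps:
$h{\left(G,j \right)} = \frac{-65 + G}{-7 + j}$
$h{\left(-125,92 \right)} + P{\left(103 \right)} = \frac{-65 - 125}{-7 + 92} + 103 = \frac{1}{85} \left(-190\right) + 103 = - \frac{38}{17} + 103 = \frac{1713}{17}$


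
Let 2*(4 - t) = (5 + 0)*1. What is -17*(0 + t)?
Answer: -51/2 ≈ -25.500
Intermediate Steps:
t = 3/2 (t = 4 - (5 + 0)/2 = 4 - 5/2 = 3/2 ≈ 1.5000)
-17*(0 + t) = -17*(0 + 3/2) = -17*3/2 = -51/2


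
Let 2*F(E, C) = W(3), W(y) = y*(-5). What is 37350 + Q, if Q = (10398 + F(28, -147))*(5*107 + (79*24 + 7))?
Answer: 25369389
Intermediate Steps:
W(y) = -5*y
F(E, C) = -15/2 (F(E, C) = (-5*3)/2 = (1/2)*(-15) = -15/2)
Q = 25332039 (Q = (10398 - 15/2)*(5*107 + (79*24 + 7)) = 20781*(535 + (1896 + 7))/2 = 20781*(535 + 1903)/2 = (20781/2)*2438 = 25332039)
37350 + Q = 37350 + 25332039 = 25369389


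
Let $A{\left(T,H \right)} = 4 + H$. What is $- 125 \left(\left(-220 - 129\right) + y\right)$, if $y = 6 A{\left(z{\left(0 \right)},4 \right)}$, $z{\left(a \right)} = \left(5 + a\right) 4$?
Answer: $37625$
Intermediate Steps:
$z{\left(a \right)} = 20 + 4 a$
$y = 48$ ($y = 6 \left(4 + 4\right) = 6 \cdot 8 = 48$)
$- 125 \left(\left(-220 - 129\right) + y\right) = - 125 \left(\left(-220 - 129\right) + 48\right) = - 125 \left(-349 + 48\right) = \left(-125\right) \left(-301\right) = 37625$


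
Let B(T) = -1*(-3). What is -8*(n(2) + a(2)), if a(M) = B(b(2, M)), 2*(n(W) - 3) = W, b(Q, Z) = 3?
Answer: -56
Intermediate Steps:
B(T) = 3
n(W) = 3 + W/2
a(M) = 3
-8*(n(2) + a(2)) = -8*((3 + (½)*2) + 3) = -8*((3 + 1) + 3) = -8*(4 + 3) = -8*7 = -56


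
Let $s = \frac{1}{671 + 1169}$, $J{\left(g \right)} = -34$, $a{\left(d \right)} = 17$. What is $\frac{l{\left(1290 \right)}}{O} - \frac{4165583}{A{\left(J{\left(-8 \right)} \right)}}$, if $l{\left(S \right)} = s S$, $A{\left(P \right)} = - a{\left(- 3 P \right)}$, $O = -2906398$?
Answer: $\frac{2227658946404063}{9091212944} \approx 2.4503 \cdot 10^{5}$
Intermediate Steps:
$s = \frac{1}{1840} \approx 0.00054348$
$A{\left(P \right)} = -17$ ($A{\left(P \right)} = \left(-1\right) 17 = -17$)
$l{\left(S \right)} = \frac{S}{1840}$
$\frac{l{\left(1290 \right)}}{O} - \frac{4165583}{A{\left(J{\left(-8 \right)} \right)}} = \frac{\frac{1}{1840} \cdot 1290}{-2906398} - \frac{4165583}{-17} = \frac{129}{184} \left(- \frac{1}{2906398}\right) - - \frac{4165583}{17} = - \frac{129}{534777232} + \frac{4165583}{17} = \frac{2227658946404063}{9091212944}$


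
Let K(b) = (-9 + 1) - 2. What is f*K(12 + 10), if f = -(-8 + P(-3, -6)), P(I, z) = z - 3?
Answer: -170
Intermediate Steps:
P(I, z) = -3 + z
K(b) = -10 (K(b) = -8 - 2 = -10)
f = 17 (f = -(-8 + (-3 - 6)) = -(-8 - 9) = -1*(-17) = 17)
f*K(12 + 10) = 17*(-10) = -170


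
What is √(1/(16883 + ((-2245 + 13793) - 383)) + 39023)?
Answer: √1918688485065/7012 ≈ 197.54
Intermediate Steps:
√(1/(16883 + ((-2245 + 13793) - 383)) + 39023) = √(1/(16883 + (11548 - 383)) + 39023) = √(1/(16883 + 11165) + 39023) = √(1/28048 + 39023) = √(1094517105/28048) = √1918688485065/7012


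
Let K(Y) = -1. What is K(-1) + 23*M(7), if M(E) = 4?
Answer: 91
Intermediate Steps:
K(-1) + 23*M(7) = -1 + 23*4 = -1 + 92 = 91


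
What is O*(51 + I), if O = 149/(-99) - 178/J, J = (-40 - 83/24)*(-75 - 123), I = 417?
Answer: -8192236/11473 ≈ -714.04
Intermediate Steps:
J = 34419/4 (J = (-40 - 83*1/24)*(-198) = (-40 - 83/24)*(-198) = -1043/24*(-198) = 34419/4 ≈ 8604.8)
O = -157543/103257 (O = 149/(-99) - 178/34419/4 = 149*(-1/99) - 178*4/34419 = -149/99 - 712/34419 = -157543/103257 ≈ -1.5257)
O*(51 + I) = -157543*(51 + 417)/103257 = -157543/103257*468 = -8192236/11473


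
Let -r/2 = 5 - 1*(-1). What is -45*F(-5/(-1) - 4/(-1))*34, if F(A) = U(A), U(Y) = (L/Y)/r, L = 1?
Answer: 85/6 ≈ 14.167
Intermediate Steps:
r = -12 (r = -2*(5 - 1*(-1)) = -2*(5 + 1) = -2*6 = -12)
U(Y) = -1/(12*Y) (U(Y) = (1/Y)/(-12) = -1/12/Y = -1/(12*Y))
F(A) = -1/(12*A)
-45*F(-5/(-1) - 4/(-1))*34 = -(-15)/(4*(-5/(-1) - 4/(-1)))*34 = -(-15)/(4*(-5*(-1) - 4*(-1)))*34 = -(-15)/(4*(5 + 4))*34 = -(-15)/(4*9)*34 = -45*(-1/108)*34 = (5/12)*34 = 85/6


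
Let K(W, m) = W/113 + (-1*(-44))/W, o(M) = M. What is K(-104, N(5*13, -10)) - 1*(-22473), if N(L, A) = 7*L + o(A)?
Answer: 66021727/2938 ≈ 22472.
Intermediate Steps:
N(L, A) = A + 7*L (N(L, A) = 7*L + A = A + 7*L)
K(W, m) = 44/W + W/113 (K(W, m) = W*(1/113) + 44/W = W/113 + 44/W = 44/W + W/113)
K(-104, N(5*13, -10)) - 1*(-22473) = (44/(-104) + (1/113)*(-104)) - 1*(-22473) = (44*(-1/104) - 104/113) + 22473 = (-11/26 - 104/113) + 22473 = -3947/2938 + 22473 = 66021727/2938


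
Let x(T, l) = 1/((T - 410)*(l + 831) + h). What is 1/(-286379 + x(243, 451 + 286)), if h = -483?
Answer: -262339/75128380482 ≈ -3.4919e-6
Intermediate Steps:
x(T, l) = 1/(-483 + (-410 + T)*(831 + l)) (x(T, l) = 1/((T - 410)*(l + 831) - 483) = 1/((-410 + T)*(831 + l) - 483) = 1/(-483 + (-410 + T)*(831 + l)))
1/(-286379 + x(243, 451 + 286)) = 1/(-286379 + 1/(-341193 - 410*(451 + 286) + 831*243 + 243*(451 + 286))) = 1/(-286379 + 1/(-341193 - 410*737 + 201933 + 243*737)) = 1/(-286379 + 1/(-341193 - 302170 + 201933 + 179091)) = 1/(-286379 + 1/(-262339)) = 1/(-286379 - 1/262339) = 1/(-75128380482/262339) = -262339/75128380482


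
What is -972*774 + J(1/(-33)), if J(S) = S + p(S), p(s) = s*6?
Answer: -24826831/33 ≈ -7.5233e+5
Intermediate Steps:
p(s) = 6*s
J(S) = 7*S (J(S) = S + 6*S = 7*S)
-972*774 + J(1/(-33)) = -972*774 + 7/(-33) = -752328 + 7*(-1/33) = -752328 - 7/33 = -24826831/33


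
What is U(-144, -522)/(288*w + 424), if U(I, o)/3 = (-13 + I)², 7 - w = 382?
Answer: -73947/107576 ≈ -0.68739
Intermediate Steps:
w = -375 (w = 7 - 1*382 = 7 - 382 = -375)
U(I, o) = 3*(-13 + I)²
U(-144, -522)/(288*w + 424) = (3*(-13 - 144)²)/(288*(-375) + 424) = (3*(-157)²)/(-108000 + 424) = (3*24649)/(-107576) = 73947*(-1/107576) = -73947/107576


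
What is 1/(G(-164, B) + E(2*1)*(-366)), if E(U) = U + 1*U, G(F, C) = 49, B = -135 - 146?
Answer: -1/1415 ≈ -0.00070671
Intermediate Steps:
B = -281
E(U) = 2*U (E(U) = U + U = 2*U)
1/(G(-164, B) + E(2*1)*(-366)) = 1/(49 + (2*(2*1))*(-366)) = 1/(49 + (2*2)*(-366)) = 1/(49 + 4*(-366)) = 1/(49 - 1464) = 1/(-1415) = -1/1415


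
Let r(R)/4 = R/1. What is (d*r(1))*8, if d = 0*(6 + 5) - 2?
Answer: -64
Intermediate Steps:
r(R) = 4*R (r(R) = 4*(R/1) = 4*(R*1) = 4*R)
d = -2 (d = 0*11 - 2 = 0 - 2 = -2)
(d*r(1))*8 = -8*8 = -64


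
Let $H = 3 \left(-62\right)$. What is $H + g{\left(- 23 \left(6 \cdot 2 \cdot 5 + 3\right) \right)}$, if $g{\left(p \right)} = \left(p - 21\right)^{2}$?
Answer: $2160714$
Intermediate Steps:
$g{\left(p \right)} = \left(-21 + p\right)^{2}$
$H = -186$
$H + g{\left(- 23 \left(6 \cdot 2 \cdot 5 + 3\right) \right)} = -186 + \left(-21 - 23 \left(6 \cdot 2 \cdot 5 + 3\right)\right)^{2} = -186 + \left(-21 - 23 \left(12 \cdot 5 + 3\right)\right)^{2} = -186 + \left(-21 - 23 \left(60 + 3\right)\right)^{2} = -186 + \left(-21 - 1449\right)^{2} = -186 + \left(-1470\right)^{2} = -186 + 2160900 = 2160714$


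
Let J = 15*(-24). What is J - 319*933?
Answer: -297987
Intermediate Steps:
J = -360
J - 319*933 = -360 - 319*933 = -360 - 297627 = -297987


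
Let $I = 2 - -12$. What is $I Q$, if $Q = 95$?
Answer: $1330$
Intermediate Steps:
$I = 14$ ($I = 2 + 12 = 14$)
$I Q = 14 \cdot 95 = 1330$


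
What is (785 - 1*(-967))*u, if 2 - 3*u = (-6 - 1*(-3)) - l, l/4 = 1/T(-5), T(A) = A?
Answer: 12264/5 ≈ 2452.8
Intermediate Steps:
l = -⅘ (l = 4/(-5) = 4*(-⅕) = -⅘ ≈ -0.80000)
u = 7/5 (u = ⅔ - ((-6 - 1*(-3)) - 1*(-⅘))/3 = ⅔ - ((-6 + 3) + ⅘)/3 = ⅔ - (-3 + ⅘)/3 = ⅔ - ⅓*(-11/5) = ⅔ + 11/15 = 7/5 ≈ 1.4000)
(785 - 1*(-967))*u = (785 - 1*(-967))*(7/5) = (785 + 967)*(7/5) = 1752*(7/5) = 12264/5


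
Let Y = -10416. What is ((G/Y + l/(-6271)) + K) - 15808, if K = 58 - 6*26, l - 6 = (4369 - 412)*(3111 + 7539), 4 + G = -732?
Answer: -92369178416/4082421 ≈ -22626.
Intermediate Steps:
G = -736 (G = -4 - 732 = -736)
l = 42142056 (l = 6 + (4369 - 412)*(3111 + 7539) = 6 + 3957*10650 = 6 + 42142050 = 42142056)
K = -98 (K = 58 - 156 = -98)
((G/Y + l/(-6271)) + K) - 15808 = ((-736/(-10416) + 42142056/(-6271)) - 98) - 15808 = ((-736*(-1/10416) + 42142056*(-1/6271)) - 98) - 15808 = ((46/651 - 42142056/6271) - 98) - 15808 = (-27434189990/4082421 - 98) - 15808 = -27834267248/4082421 - 15808 = -92369178416/4082421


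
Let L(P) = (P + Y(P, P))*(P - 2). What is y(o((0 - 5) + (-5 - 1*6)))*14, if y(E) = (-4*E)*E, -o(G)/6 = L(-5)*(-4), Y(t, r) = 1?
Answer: -25288704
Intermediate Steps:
L(P) = (1 + P)*(-2 + P) (L(P) = (P + 1)*(P - 2) = (1 + P)*(-2 + P))
o(G) = 672 (o(G) = -6*(-2 + (-5)**2 - 1*(-5))*(-4) = -6*(-2 + 25 + 5)*(-4) = -168*(-4) = -6*(-112) = 672)
y(E) = -4*E**2
y(o((0 - 5) + (-5 - 1*6)))*14 = -4*672**2*14 = -4*451584*14 = -1806336*14 = -25288704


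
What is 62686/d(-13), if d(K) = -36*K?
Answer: 2411/18 ≈ 133.94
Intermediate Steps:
62686/d(-13) = 62686/((-36*(-13))) = 62686/468 = 62686*(1/468) = 2411/18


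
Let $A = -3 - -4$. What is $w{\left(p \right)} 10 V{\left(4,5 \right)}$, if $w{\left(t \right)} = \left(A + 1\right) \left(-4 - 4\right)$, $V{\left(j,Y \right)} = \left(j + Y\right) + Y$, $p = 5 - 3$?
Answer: $-2240$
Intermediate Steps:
$p = 2$
$V{\left(j,Y \right)} = j + 2 Y$ ($V{\left(j,Y \right)} = \left(Y + j\right) + Y = j + 2 Y$)
$A = 1$ ($A = -3 + 4 = 1$)
$w{\left(t \right)} = -16$ ($w{\left(t \right)} = \left(1 + 1\right) \left(-4 - 4\right) = 2 \left(-8\right) = -16$)
$w{\left(p \right)} 10 V{\left(4,5 \right)} = \left(-16\right) 10 \left(4 + 2 \cdot 5\right) = - 160 \left(4 + 10\right) = \left(-160\right) 14 = -2240$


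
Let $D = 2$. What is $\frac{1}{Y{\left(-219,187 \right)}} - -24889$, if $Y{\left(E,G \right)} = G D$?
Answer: $\frac{9308487}{374} \approx 24889.0$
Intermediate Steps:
$Y{\left(E,G \right)} = 2 G$ ($Y{\left(E,G \right)} = G 2 = 2 G$)
$\frac{1}{Y{\left(-219,187 \right)}} - -24889 = \frac{1}{2 \cdot 187} - -24889 = \frac{1}{374} + 24889 = \frac{9308487}{374}$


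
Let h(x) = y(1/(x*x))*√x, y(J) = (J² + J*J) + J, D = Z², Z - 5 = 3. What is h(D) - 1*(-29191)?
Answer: 30608984065/1048576 ≈ 29191.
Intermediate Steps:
Z = 8 (Z = 5 + 3 = 8)
D = 64 (D = 8² = 64)
y(J) = J + 2*J² (y(J) = (J² + J²) + J = 2*J² + J = J + 2*J²)
h(x) = (1 + 2/x²)/x^(3/2) (h(x) = ((1 + 2/((x*x)))/((x*x)))*√x = ((1 + 2/(x²))/(x²))*√x = ((1 + 2/x²)/x²)*√x = (1 + 2/x²)/x^(3/2))
h(D) - 1*(-29191) = (2 + 64²)/64^(7/2) - 1*(-29191) = (2 + 4096)/2097152 + 29191 = (1/2097152)*4098 + 29191 = 2049/1048576 + 29191 = 30608984065/1048576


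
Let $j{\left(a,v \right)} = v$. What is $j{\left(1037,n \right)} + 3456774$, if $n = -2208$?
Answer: $3454566$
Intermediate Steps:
$j{\left(1037,n \right)} + 3456774 = -2208 + 3456774 = 3454566$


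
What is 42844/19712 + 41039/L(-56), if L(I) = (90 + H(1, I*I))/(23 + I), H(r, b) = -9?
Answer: -2224352915/133056 ≈ -16717.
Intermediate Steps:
L(I) = 81/(23 + I) (L(I) = (90 - 9)/(23 + I) = 81/(23 + I))
42844/19712 + 41039/L(-56) = 42844/19712 + 41039/((81/(23 - 56))) = 42844*(1/19712) + 41039/((81/(-33))) = 10711/4928 + 41039/((81*(-1/33))) = 10711/4928 + 41039/(-27/11) = 10711/4928 + 41039*(-11/27) = 10711/4928 - 451429/27 = -2224352915/133056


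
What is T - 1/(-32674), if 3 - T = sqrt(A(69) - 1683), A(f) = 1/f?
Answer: 98023/32674 - I*sqrt(8012694)/69 ≈ 3.0 - 41.024*I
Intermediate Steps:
T = 3 - I*sqrt(8012694)/69 (T = 3 - sqrt(1/69 - 1683) = 3 - sqrt(-116126/69) = 3 - I*sqrt(8012694)/69 ≈ 3.0 - 41.024*I)
T - 1/(-32674) = (3 - I*sqrt(8012694)/69) - 1/(-32674) = (3 - I*sqrt(8012694)/69) - 1*(-1/32674) = (3 - I*sqrt(8012694)/69) + 1/32674 = 98023/32674 - I*sqrt(8012694)/69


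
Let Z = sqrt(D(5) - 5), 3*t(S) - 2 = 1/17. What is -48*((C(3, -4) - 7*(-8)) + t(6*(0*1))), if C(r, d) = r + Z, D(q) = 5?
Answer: -48704/17 ≈ -2864.9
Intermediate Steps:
t(S) = 35/51 (t(S) = 2/3 + (1/3)/17 = 2/3 + (1/3)*(1/17) = 2/3 + 1/51 = 35/51)
Z = 0 (Z = sqrt(5 - 5) = sqrt(0) = 0)
C(r, d) = r (C(r, d) = r + 0 = r)
-48*((C(3, -4) - 7*(-8)) + t(6*(0*1))) = -48*((3 - 7*(-8)) + 35/51) = -48*((3 + 56) + 35/51) = -48*(59 + 35/51) = -48*3044/51 = -48704/17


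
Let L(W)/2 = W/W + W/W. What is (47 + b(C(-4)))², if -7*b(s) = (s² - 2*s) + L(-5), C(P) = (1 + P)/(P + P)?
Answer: 8862529/4096 ≈ 2163.7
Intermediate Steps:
L(W) = 4 (L(W) = 2*(W/W + W/W) = 2*(1 + 1) = 2*2 = 4)
C(P) = (1 + P)/(2*P) (C(P) = (1 + P)/((2*P)) = (1 + P)*(1/(2*P)) = (1 + P)/(2*P))
b(s) = -4/7 - s²/7 + 2*s/7 (b(s) = -((s² - 2*s) + 4)/7 = -(4 + s² - 2*s)/7 = -4/7 - s²/7 + 2*s/7)
(47 + b(C(-4)))² = (47 + (-4/7 - (1 - 4)²/64/7 + 2*((½)*(1 - 4)/(-4))/7))² = (47 + (-4/7 - ((½)*(-¼)*(-3))²/7 + 2*((½)*(-¼)*(-3))/7))² = (47 + (-4/7 - (3/8)²/7 + (2/7)*(3/8)))² = (47 + (-4/7 - ⅐*9/64 + 3/28))² = (47 + (-4/7 - 9/448 + 3/28))² = (47 - 31/64)² = (2977/64)² = 8862529/4096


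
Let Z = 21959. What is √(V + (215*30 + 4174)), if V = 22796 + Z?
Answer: √55379 ≈ 235.33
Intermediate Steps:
V = 44755 (V = 22796 + 21959 = 44755)
√(V + (215*30 + 4174)) = √(44755 + (215*30 + 4174)) = √(44755 + (6450 + 4174)) = √(44755 + 10624) = √55379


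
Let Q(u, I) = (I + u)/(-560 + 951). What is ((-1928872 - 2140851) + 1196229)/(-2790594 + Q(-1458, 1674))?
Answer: 561768077/545561019 ≈ 1.0297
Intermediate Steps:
Q(u, I) = I/391 + u/391 (Q(u, I) = (I + u)/391 = (I + u)*(1/391) = I/391 + u/391)
((-1928872 - 2140851) + 1196229)/(-2790594 + Q(-1458, 1674)) = ((-1928872 - 2140851) + 1196229)/(-2790594 + ((1/391)*1674 + (1/391)*(-1458))) = (-4069723 + 1196229)/(-2790594 + (1674/391 - 1458/391)) = -2873494/(-2790594 + 216/391) = -2873494/(-1091122038/391) = -2873494*(-391/1091122038) = 561768077/545561019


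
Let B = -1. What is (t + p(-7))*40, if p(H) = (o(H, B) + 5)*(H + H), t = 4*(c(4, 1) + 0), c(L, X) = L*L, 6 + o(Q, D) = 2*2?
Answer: 880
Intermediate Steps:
o(Q, D) = -2 (o(Q, D) = -6 + 2*2 = -6 + 4 = -2)
c(L, X) = L**2
t = 64 (t = 4*(4**2 + 0) = 4*(16 + 0) = 4*16 = 64)
p(H) = 6*H (p(H) = (-2 + 5)*(H + H) = 3*(2*H) = 6*H)
(t + p(-7))*40 = (64 + 6*(-7))*40 = (64 - 42)*40 = 22*40 = 880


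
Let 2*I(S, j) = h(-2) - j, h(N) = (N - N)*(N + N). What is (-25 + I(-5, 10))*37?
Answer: -1110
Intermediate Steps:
h(N) = 0 (h(N) = 0*(2*N) = 0)
I(S, j) = -j/2 (I(S, j) = (0 - j)/2 = (-j)/2 = -j/2)
(-25 + I(-5, 10))*37 = (-25 - 1/2*10)*37 = (-25 - 5)*37 = -30*37 = -1110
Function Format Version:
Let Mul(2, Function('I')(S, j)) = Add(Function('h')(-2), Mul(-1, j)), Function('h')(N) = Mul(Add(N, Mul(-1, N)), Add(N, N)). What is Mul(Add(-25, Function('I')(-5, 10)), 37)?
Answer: -1110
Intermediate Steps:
Function('h')(N) = 0 (Function('h')(N) = Mul(0, Mul(2, N)) = 0)
Function('I')(S, j) = Mul(Rational(-1, 2), j) (Function('I')(S, j) = Mul(Rational(1, 2), Add(0, Mul(-1, j))) = Mul(Rational(1, 2), Mul(-1, j)) = Mul(Rational(-1, 2), j))
Mul(Add(-25, Function('I')(-5, 10)), 37) = Mul(Add(-25, Mul(Rational(-1, 2), 10)), 37) = Mul(Add(-25, -5), 37) = Mul(-30, 37) = -1110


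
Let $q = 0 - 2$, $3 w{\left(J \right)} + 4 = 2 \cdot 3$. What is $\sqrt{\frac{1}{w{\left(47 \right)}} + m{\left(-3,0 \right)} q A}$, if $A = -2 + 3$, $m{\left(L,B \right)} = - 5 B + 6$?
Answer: $\frac{i \sqrt{42}}{2} \approx 3.2404 i$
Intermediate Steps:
$m{\left(L,B \right)} = 6 - 5 B$
$w{\left(J \right)} = \frac{2}{3}$ ($w{\left(J \right)} = - \frac{4}{3} + \frac{2 \cdot 3}{3} = - \frac{4}{3} + \frac{1}{3} \cdot 6 = - \frac{4}{3} + 2 = \frac{2}{3}$)
$q = -2$
$A = 1$
$\sqrt{\frac{1}{w{\left(47 \right)}} + m{\left(-3,0 \right)} q A} = \sqrt{\frac{1}{\frac{2}{3}} + \left(6 - 0\right) \left(-2\right) 1} = \sqrt{\frac{3}{2} + \left(6 + 0\right) \left(-2\right) 1} = \sqrt{\frac{3}{2} + 6 \left(-2\right) 1} = \sqrt{\frac{3}{2} - 12} = \sqrt{- \frac{21}{2}} = \frac{i \sqrt{42}}{2}$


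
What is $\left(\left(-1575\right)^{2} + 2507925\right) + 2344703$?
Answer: $7333253$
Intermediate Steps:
$\left(\left(-1575\right)^{2} + 2507925\right) + 2344703 = \left(2480625 + 2507925\right) + 2344703 = 4988550 + 2344703 = 7333253$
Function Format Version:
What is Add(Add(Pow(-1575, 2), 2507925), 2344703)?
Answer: 7333253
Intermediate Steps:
Add(Add(Pow(-1575, 2), 2507925), 2344703) = Add(Add(2480625, 2507925), 2344703) = Add(4988550, 2344703) = 7333253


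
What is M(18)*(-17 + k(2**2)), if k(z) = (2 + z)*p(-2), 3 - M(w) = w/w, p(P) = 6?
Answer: 38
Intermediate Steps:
M(w) = 2 (M(w) = 3 - w/w = 3 - 1*1 = 3 - 1 = 2)
k(z) = 12 + 6*z (k(z) = (2 + z)*6 = 12 + 6*z)
M(18)*(-17 + k(2**2)) = 2*(-17 + (12 + 6*2**2)) = 2*(-17 + (12 + 6*4)) = 2*(-17 + (12 + 24)) = 2*(-17 + 36) = 2*19 = 38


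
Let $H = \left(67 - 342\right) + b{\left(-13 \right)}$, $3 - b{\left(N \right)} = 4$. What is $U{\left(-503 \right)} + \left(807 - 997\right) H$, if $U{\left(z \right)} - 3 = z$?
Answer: $51940$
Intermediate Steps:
$b{\left(N \right)} = -1$ ($b{\left(N \right)} = 3 - 4 = -1$)
$H = -276$ ($H = \left(67 - 342\right) - 1 = -275 - 1 = -276$)
$U{\left(z \right)} = 3 + z$
$U{\left(-503 \right)} + \left(807 - 997\right) H = \left(3 - 503\right) + \left(807 - 997\right) \left(-276\right) = -500 + \left(807 - 997\right) \left(-276\right) = -500 - -52440 = -500 + 52440 = 51940$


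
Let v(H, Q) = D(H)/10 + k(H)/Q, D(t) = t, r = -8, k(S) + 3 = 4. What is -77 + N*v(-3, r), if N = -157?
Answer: -411/40 ≈ -10.275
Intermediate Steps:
k(S) = 1 (k(S) = -3 + 4 = 1)
v(H, Q) = 1/Q + H/10 (v(H, Q) = H/10 + 1/Q = 1/Q + H/10)
-77 + N*v(-3, r) = -77 - 157*(1/(-8) + (⅒)*(-3)) = -77 - 157*(-⅛ - 3/10) = -77 - 157*(-17/40) = -77 + 2669/40 = -411/40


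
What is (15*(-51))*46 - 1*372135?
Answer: -407325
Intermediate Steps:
(15*(-51))*46 - 1*372135 = -765*46 - 372135 = -35190 - 372135 = -407325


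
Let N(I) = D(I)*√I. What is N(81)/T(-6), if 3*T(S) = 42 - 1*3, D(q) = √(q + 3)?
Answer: 18*√21/13 ≈ 6.3451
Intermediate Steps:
D(q) = √(3 + q)
T(S) = 13 (T(S) = (42 - 1*3)/3 = (42 - 3)/3 = (⅓)*39 = 13)
N(I) = √I*√(3 + I) (N(I) = √(3 + I)*√I = √I*√(3 + I))
N(81)/T(-6) = (√81*√(3 + 81))/13 = (9*√84)*(1/13) = (9*(2*√21))*(1/13) = (18*√21)*(1/13) = 18*√21/13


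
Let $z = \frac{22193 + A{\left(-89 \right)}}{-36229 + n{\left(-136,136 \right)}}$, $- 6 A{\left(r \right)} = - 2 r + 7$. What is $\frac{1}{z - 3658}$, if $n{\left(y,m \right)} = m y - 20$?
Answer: $- \frac{328470}{1201676233} \approx -0.00027334$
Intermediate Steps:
$n{\left(y,m \right)} = -20 + m y$
$A{\left(r \right)} = - \frac{7}{6} + \frac{r}{3}$ ($A{\left(r \right)} = - \frac{- 2 r + 7}{6} = - \frac{7 - 2 r}{6} = - \frac{7}{6} + \frac{r}{3}$)
$z = - \frac{132973}{328470}$ ($z = \frac{22193 + \left(- \frac{7}{6} + \frac{1}{3} \left(-89\right)\right)}{-36229 + \left(-20 + 136 \left(-136\right)\right)} = \frac{22193 - \frac{185}{6}}{-36229 - 18516} = \frac{132973}{6 \left(-54745\right)} = \frac{132973}{6} \left(- \frac{1}{54745}\right) = - \frac{132973}{328470} \approx -0.40483$)
$\frac{1}{z - 3658} = \frac{1}{- \frac{132973}{328470} - 3658} = \frac{1}{- \frac{1201676233}{328470}} = - \frac{328470}{1201676233}$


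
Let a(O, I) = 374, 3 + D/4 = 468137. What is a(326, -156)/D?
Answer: 187/936268 ≈ 0.00019973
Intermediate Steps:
D = 1872536 (D = -12 + 4*468137 = -12 + 1872548 = 1872536)
a(326, -156)/D = 374/1872536 = 374*(1/1872536) = 187/936268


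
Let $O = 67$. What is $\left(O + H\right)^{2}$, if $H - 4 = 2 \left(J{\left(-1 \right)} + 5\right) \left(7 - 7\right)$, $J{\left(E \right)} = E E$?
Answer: $5041$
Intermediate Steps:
$J{\left(E \right)} = E^{2}$
$H = 4$ ($H = 4 + 2 \left(\left(-1\right)^{2} + 5\right) \left(7 - 7\right) = 4 + 2 \left(1 + 5\right) 0 = 4 + 2 \cdot 6 \cdot 0 = 4 + 2 \cdot 0 = 4 + 0 = 4$)
$\left(O + H\right)^{2} = \left(67 + 4\right)^{2} = 71^{2} = 5041$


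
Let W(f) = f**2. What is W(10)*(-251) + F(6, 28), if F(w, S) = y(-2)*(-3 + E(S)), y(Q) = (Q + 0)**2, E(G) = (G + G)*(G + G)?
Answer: -12568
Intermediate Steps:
E(G) = 4*G**2 (E(G) = (2*G)*(2*G) = 4*G**2)
y(Q) = Q**2
F(w, S) = -12 + 16*S**2 (F(w, S) = (-2)**2*(-3 + 4*S**2) = 4*(-3 + 4*S**2) = -12 + 16*S**2)
W(10)*(-251) + F(6, 28) = 10**2*(-251) + (-12 + 16*28**2) = 100*(-251) + (-12 + 16*784) = -25100 + (-12 + 12544) = -25100 + 12532 = -12568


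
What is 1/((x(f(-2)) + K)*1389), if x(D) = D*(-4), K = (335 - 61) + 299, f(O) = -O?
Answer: 1/784785 ≈ 1.2742e-6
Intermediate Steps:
K = 573 (K = 274 + 299 = 573)
x(D) = -4*D
1/((x(f(-2)) + K)*1389) = 1/((-(-4)*(-2) + 573)*1389) = 1/((-4*2 + 573)*1389) = 1/((-8 + 573)*1389) = 1/(565*1389) = 1/784785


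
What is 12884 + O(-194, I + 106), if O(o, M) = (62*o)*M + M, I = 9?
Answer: -1370221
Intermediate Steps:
O(o, M) = M + 62*M*o (O(o, M) = 62*M*o + M = M + 62*M*o)
12884 + O(-194, I + 106) = 12884 + (9 + 106)*(1 + 62*(-194)) = 12884 + 115*(1 - 12028) = 12884 + 115*(-12027) = 12884 - 1383105 = -1370221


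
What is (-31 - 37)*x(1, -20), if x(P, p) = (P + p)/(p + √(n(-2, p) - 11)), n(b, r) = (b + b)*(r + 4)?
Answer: -25840/347 - 1292*√53/347 ≈ -101.57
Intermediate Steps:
n(b, r) = 2*b*(4 + r) (n(b, r) = (2*b)*(4 + r) = 2*b*(4 + r))
x(P, p) = (P + p)/(p + √(-27 - 4*p)) (x(P, p) = (P + p)/(p + √(2*(-2)*(4 + p) - 11)) = (P + p)/(p + √((-16 - 4*p) - 11)) = (P + p)/(p + √(-27 - 4*p)))
(-31 - 37)*x(1, -20) = (-31 - 37)*((1 - 20)/(-20 + √(-27 - 4*(-20)))) = -68*(-19)/(-20 + √(-27 + 80)) = -68*(-19)/(-20 + √53) = -(-1292)/(-20 + √53) = 1292/(-20 + √53)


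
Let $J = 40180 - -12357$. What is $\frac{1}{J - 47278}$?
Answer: $\frac{1}{5259} \approx 0.00019015$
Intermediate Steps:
$J = 52537$ ($J = 40180 + 12357 = 52537$)
$\frac{1}{J - 47278} = \frac{1}{52537 - 47278} = \frac{1}{5259}$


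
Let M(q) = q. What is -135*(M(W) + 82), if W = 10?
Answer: -12420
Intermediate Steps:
-135*(M(W) + 82) = -135*(10 + 82) = -135*92 = -12420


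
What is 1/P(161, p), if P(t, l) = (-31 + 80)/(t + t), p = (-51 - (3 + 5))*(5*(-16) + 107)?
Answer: 46/7 ≈ 6.5714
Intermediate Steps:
p = -1593 (p = (-51 - 1*8)*(-80 + 107) = (-51 - 8)*27 = -59*27 = -1593)
P(t, l) = 49/(2*t) (P(t, l) = 49/((2*t)) = 49*(1/(2*t)) = 49/(2*t))
1/P(161, p) = 1/((49/2)/161) = 1/((49/2)*(1/161)) = 1/(7/46) = 46/7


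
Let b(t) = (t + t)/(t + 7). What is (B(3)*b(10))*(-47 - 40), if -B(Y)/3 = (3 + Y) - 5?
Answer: 5220/17 ≈ 307.06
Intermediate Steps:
B(Y) = 6 - 3*Y (B(Y) = -3*((3 + Y) - 5) = -3*(-2 + Y) = 6 - 3*Y)
b(t) = 2*t/(7 + t) (b(t) = (2*t)/(7 + t) = 2*t/(7 + t))
(B(3)*b(10))*(-47 - 40) = ((6 - 3*3)*(2*10/(7 + 10)))*(-47 - 40) = ((6 - 9)*(2*10/17))*(-87) = -6*10/17*(-87) = -3*20/17*(-87) = -60/17*(-87) = 5220/17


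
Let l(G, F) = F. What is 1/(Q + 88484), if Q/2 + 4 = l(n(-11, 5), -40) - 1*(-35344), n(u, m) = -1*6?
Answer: 1/159084 ≈ 6.2860e-6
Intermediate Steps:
n(u, m) = -6
Q = 70600 (Q = -8 + 2*(-40 - 1*(-35344)) = -8 + 2*(-40 + 35344) = -8 + 2*35304 = -8 + 70608 = 70600)
1/(Q + 88484) = 1/(70600 + 88484) = 1/159084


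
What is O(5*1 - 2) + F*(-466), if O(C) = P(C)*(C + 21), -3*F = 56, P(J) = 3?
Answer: 26312/3 ≈ 8770.7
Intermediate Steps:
F = -56/3 (F = -⅓*56 = -56/3 ≈ -18.667)
O(C) = 63 + 3*C (O(C) = 3*(C + 21) = 3*(21 + C) = 63 + 3*C)
O(5*1 - 2) + F*(-466) = (63 + 3*(5*1 - 2)) - 56/3*(-466) = (63 + 3*(5 - 2)) + 26096/3 = (63 + 3*3) + 26096/3 = (63 + 9) + 26096/3 = 72 + 26096/3 = 26312/3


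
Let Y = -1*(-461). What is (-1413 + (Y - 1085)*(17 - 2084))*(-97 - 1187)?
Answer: -1654299180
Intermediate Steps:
Y = 461
(-1413 + (Y - 1085)*(17 - 2084))*(-97 - 1187) = (-1413 + (461 - 1085)*(17 - 2084))*(-97 - 1187) = (-1413 - 624*(-2067))*(-1284) = (-1413 + 1289808)*(-1284) = 1288395*(-1284) = -1654299180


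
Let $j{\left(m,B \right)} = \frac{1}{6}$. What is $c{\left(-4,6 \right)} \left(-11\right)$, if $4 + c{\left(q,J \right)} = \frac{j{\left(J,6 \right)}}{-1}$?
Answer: $\frac{275}{6} \approx 45.833$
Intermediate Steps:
$j{\left(m,B \right)} = \frac{1}{6}$
$c{\left(q,J \right)} = - \frac{25}{6}$ ($c{\left(q,J \right)} = -4 + \frac{1}{6 \left(-1\right)} = -4 + \frac{1}{6} \left(-1\right) = -4 - \frac{1}{6} = - \frac{25}{6}$)
$c{\left(-4,6 \right)} \left(-11\right) = \left(- \frac{25}{6}\right) \left(-11\right) = \frac{275}{6}$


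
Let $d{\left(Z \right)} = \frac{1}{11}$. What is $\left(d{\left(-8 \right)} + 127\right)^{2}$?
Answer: $\frac{1954404}{121} \approx 16152.0$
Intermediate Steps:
$d{\left(Z \right)} = \frac{1}{11}$
$\left(d{\left(-8 \right)} + 127\right)^{2} = \left(\frac{1}{11} + 127\right)^{2} = \left(\frac{1398}{11}\right)^{2} = \frac{1954404}{121}$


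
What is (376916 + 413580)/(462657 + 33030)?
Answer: 790496/495687 ≈ 1.5947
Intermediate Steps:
(376916 + 413580)/(462657 + 33030) = 790496/495687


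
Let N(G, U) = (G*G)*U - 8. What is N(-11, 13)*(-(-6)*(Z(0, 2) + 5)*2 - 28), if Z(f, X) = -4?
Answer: -25040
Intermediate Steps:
N(G, U) = -8 + U*G² (N(G, U) = G²*U - 8 = U*G² - 8 = -8 + U*G²)
N(-11, 13)*(-(-6)*(Z(0, 2) + 5)*2 - 28) = (-8 + 13*(-11)²)*(-(-6)*(-4 + 5)*2 - 28) = (-8 + 13*121)*(-(-6)*2 - 28) = (-8 + 1573)*(-3*(-2)*2 - 28) = 1565*(6*2 - 28) = 1565*(12 - 28) = 1565*(-16) = -25040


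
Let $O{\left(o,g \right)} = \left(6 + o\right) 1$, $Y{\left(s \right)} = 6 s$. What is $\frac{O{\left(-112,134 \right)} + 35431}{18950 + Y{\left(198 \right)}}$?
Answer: $\frac{35325}{20138} \approx 1.7541$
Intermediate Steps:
$O{\left(o,g \right)} = 6 + o$
$\frac{O{\left(-112,134 \right)} + 35431}{18950 + Y{\left(198 \right)}} = \frac{\left(6 - 112\right) + 35431}{18950 + 6 \cdot 198} = \frac{-106 + 35431}{18950 + 1188} = \frac{35325}{20138}$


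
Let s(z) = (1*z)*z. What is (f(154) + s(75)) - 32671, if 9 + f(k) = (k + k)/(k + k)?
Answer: -27054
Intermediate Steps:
f(k) = -8 (f(k) = -9 + (k + k)/(k + k) = -9 + (2*k)/((2*k)) = -9 + (2*k)*(1/(2*k)) = -9 + 1 = -8)
s(z) = z**2 (s(z) = z*z = z**2)
(f(154) + s(75)) - 32671 = (-8 + 75**2) - 32671 = (-8 + 5625) - 32671 = 5617 - 32671 = -27054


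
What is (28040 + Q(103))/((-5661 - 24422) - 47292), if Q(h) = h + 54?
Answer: -28197/77375 ≈ -0.36442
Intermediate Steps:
Q(h) = 54 + h
(28040 + Q(103))/((-5661 - 24422) - 47292) = (28040 + (54 + 103))/((-5661 - 24422) - 47292) = (28040 + 157)/(-30083 - 47292) = 28197/(-77375) = 28197*(-1/77375) = -28197/77375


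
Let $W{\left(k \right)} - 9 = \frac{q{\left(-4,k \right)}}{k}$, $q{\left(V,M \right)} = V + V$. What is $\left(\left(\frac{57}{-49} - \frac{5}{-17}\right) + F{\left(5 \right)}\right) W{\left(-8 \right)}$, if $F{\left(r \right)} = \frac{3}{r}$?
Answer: $- \frac{2242}{833} \approx -2.6915$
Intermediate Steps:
$q{\left(V,M \right)} = 2 V$
$W{\left(k \right)} = 9 - \frac{8}{k}$ ($W{\left(k \right)} = 9 + \frac{2 \left(-4\right)}{k} = 9 - \frac{8}{k}$)
$\left(\left(\frac{57}{-49} - \frac{5}{-17}\right) + F{\left(5 \right)}\right) W{\left(-8 \right)} = \left(\left(\frac{57}{-49} - \frac{5}{-17}\right) + \frac{3}{5}\right) \left(9 - \frac{8}{-8}\right) = \left(\left(57 \left(- \frac{1}{49}\right) - - \frac{5}{17}\right) + 3 \cdot \frac{1}{5}\right) \left(9 - -1\right) = \left(\left(- \frac{57}{49} + \frac{5}{17}\right) + \frac{3}{5}\right) \left(9 + 1\right) = \left(- \frac{724}{833} + \frac{3}{5}\right) 10 = \left(- \frac{1121}{4165}\right) 10 = - \frac{2242}{833}$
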